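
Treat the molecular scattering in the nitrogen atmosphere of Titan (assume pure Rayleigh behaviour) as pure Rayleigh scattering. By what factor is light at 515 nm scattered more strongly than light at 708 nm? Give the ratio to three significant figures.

Rayleigh scattering ∝ λ⁻⁴, so the ratio of coefficients is the inverse fourth power of the wavelength ratio.
σ(515)/σ(708) = (708/515)⁴ = (1.3748)⁴ = 3.572.

3.57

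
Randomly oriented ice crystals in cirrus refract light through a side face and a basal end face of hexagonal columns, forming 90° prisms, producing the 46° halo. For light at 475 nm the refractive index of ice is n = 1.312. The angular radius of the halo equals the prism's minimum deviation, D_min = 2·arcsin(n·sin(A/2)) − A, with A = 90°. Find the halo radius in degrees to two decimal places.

46.17°

n·sin(A/2) = 1.312 × sin 45° = 1.312 × 0.7071 = 0.9277.
D_min = 2·arcsin(0.9277) − 90° = 2 × 68.083° − 90° = 46.166°.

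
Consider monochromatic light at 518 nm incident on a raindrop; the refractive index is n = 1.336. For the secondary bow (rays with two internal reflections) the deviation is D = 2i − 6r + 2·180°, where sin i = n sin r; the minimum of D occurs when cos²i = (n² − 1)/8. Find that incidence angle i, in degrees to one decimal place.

cos²i = (1.336² − 1)/8 = (1.78490 − 1)/8 = 0.09811.
cos i = 0.31323, so i = 71.746°.

71.7°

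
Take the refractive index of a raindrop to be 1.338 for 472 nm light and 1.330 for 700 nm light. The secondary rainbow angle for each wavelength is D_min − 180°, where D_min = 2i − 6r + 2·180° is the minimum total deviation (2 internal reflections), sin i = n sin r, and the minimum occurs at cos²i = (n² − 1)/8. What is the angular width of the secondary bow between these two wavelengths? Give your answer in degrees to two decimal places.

2.09°

At 472 nm (n = 1.338): cos²i = 0.09878 → i = 71.682°, r = 45.195°, D_min = 232.193°, rainbow angle = 52.193°.
At 700 nm (n = 1.330): cos²i = 0.09611 → i = 71.940°, r = 45.630°, D_min = 230.101°, rainbow angle = 50.101°.
Angular width = |52.193° − 50.101°| = 2.092°.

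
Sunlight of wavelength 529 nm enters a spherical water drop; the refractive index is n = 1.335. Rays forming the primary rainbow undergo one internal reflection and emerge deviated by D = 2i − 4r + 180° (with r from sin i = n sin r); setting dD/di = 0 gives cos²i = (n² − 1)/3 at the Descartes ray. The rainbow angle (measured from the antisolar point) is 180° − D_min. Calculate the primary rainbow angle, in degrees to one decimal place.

cos²i = (1.78222 − 1)/3 = 0.26074; i = arccos(0.51063) = 59.294°.
sin r = sin 59.294°/1.335 = 0.64405; r = 40.094°.
D_min = 2·59.294° − 4·40.094° + 180° = 138.212°.
Rainbow angle = 180° − D_min = 41.788°.

41.8°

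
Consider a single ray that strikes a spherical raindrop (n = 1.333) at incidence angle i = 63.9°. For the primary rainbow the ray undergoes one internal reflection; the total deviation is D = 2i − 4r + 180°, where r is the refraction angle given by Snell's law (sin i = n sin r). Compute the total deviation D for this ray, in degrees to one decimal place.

138.4°

sin r = sin 63.9° / 1.333 = 0.8980/1.333 = 0.6737; r = 42.35°.
D = 2·63.9° − 4·42.35° + 180° = 127.80° − 169.41° + 180° = 138.39°.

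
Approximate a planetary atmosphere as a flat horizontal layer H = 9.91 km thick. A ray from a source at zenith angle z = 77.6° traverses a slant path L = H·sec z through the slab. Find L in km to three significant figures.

46.1 km

sec z = 1/cos 77.6° = 4.6569.
L = 9.91 × 4.6569 = 46.150 km.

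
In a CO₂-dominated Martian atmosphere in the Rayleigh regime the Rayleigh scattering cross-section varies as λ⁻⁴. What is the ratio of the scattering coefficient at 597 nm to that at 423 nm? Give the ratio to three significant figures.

Rayleigh scattering ∝ λ⁻⁴, so the ratio of coefficients is the inverse fourth power of the wavelength ratio.
σ(597)/σ(423) = (423/597)⁴ = (0.7085)⁴ = 0.252.

0.252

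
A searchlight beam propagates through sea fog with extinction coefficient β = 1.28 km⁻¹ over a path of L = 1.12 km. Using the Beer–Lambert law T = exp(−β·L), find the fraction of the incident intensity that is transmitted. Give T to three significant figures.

0.238

τ = β·L = 1.28 × 1.12 = 1.4336.
T = exp(−1.4336) = 0.2384.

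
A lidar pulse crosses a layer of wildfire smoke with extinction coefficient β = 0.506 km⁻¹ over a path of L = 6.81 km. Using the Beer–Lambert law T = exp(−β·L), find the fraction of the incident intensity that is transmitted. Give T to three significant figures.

0.0319

τ = β·L = 0.506 × 6.81 = 3.4459.
T = exp(−3.4459) = 0.0319.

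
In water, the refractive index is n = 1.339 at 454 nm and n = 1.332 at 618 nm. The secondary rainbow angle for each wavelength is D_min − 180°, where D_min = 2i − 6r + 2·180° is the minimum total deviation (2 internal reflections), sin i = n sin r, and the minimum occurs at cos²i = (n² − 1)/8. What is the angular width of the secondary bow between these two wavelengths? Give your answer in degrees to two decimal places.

1.82°

At 454 nm (n = 1.339): cos²i = 0.09912 → i = 71.650°, r = 45.141°, D_min = 232.451°, rainbow angle = 52.451°.
At 618 nm (n = 1.332): cos²i = 0.09678 → i = 71.875°, r = 45.520°, D_min = 230.628°, rainbow angle = 50.628°.
Angular width = |52.451° − 50.628°| = 1.823°.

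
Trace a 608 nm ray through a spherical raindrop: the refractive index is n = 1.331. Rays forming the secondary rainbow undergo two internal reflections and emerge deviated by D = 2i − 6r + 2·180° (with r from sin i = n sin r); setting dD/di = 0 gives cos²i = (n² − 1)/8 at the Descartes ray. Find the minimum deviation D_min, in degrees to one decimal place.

cos²i = (1.77156 − 1)/8 = 0.09645; i = arccos(0.31056) = 71.907°.
sin r = sin 71.907°/1.331 = 0.71417; r = 45.575°.
D_min = 2·71.907° − 6·45.575° + 360° = 230.365°.

230.4°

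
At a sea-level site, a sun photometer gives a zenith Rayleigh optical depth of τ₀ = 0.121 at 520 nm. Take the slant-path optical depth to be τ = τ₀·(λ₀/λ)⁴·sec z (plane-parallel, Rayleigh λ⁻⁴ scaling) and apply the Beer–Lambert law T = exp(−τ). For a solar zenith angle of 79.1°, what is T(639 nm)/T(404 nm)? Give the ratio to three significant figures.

4.37

Airmass: sec 79.1° = 5.2883.
τ(639 nm) = 0.121 × (520/639)⁴ × 5.2883 = 0.121 × 0.4385 × 5.2883 = 0.2806.
τ(404 nm) = 0.121 × (520/404)⁴ × 5.2883 = 0.121 × 2.7447 × 5.2883 = 1.7563.
T(639)/T(404) = exp(τ_B − τ_A) = exp(1.4757) = 4.3739.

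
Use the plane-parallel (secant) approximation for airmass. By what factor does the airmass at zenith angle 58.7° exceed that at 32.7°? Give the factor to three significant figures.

X(58.7°)/X(32.7°) = sec 58.7° / sec 32.7° = cos 32.7° / cos 58.7° = 0.8415/0.5195 = 1.6198.

1.62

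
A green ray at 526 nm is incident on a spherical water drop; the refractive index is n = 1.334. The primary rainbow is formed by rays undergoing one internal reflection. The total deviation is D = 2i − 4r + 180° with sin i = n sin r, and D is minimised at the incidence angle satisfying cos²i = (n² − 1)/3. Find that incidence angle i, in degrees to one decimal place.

cos²i = (1.334² − 1)/3 = (1.77956 − 1)/3 = 0.25985.
cos i = 0.50976, so i = 59.352°.

59.4°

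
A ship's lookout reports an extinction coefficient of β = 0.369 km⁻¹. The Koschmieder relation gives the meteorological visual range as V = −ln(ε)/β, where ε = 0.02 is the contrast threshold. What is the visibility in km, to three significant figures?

10.6 km

V = −ln(0.02) / 0.369 = 3.912 / 0.369 = 10.6017 km.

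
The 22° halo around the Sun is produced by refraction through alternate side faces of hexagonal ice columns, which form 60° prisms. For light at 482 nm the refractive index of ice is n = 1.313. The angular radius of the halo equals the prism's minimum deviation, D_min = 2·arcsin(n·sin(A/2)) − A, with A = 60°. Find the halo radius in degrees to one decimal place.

n·sin(A/2) = 1.313 × sin 30° = 1.313 × 0.5000 = 0.6565.
D_min = 2·arcsin(0.6565) − 60° = 2 × 41.033° − 60° = 22.067°.

22.1°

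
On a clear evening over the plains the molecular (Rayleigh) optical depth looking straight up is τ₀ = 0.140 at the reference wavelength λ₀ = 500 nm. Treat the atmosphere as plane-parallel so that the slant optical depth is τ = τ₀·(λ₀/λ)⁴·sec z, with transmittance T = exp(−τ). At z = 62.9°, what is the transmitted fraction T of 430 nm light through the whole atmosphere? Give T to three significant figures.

0.570

sec 62.9° = 2.1952.
τ = 0.140 × (500/430)⁴ × 2.1952 = 0.140 × 1.8281 × 2.1952 = 0.5618.
T = exp(−0.5618) = 0.5702.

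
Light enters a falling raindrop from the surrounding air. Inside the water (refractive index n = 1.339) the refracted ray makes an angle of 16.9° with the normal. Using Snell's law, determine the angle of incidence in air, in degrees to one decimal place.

22.9°

Snell: sin θ_i = n · sin θ_r = 1.339 × sin 16.9° = 1.339 × 0.2907 = 0.3893.
θ_i = arcsin(0.3893) = 22.91°.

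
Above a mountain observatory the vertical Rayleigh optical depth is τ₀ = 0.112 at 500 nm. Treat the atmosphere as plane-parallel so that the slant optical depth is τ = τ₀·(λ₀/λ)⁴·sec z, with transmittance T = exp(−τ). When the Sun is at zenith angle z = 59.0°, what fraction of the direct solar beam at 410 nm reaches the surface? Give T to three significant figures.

sec 59.0° = 1.9416.
τ = 0.112 × (500/410)⁴ × 1.9416 = 0.112 × 2.2118 × 1.9416 = 0.4810.
T = exp(−0.4810) = 0.6182.

0.618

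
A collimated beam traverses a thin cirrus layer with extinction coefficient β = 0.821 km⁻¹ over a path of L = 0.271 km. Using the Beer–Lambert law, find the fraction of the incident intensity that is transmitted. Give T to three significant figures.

0.801

τ = β·L = 0.821 × 0.271 = 0.2225.
T = exp(−0.2225) = 0.8005.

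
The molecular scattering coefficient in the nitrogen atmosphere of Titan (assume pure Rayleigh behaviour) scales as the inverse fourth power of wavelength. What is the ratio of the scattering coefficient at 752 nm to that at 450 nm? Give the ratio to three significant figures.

0.128

Rayleigh scattering ∝ λ⁻⁴, so the ratio of coefficients is the inverse fourth power of the wavelength ratio.
σ(752)/σ(450) = (450/752)⁴ = (0.5984)⁴ = 0.1282.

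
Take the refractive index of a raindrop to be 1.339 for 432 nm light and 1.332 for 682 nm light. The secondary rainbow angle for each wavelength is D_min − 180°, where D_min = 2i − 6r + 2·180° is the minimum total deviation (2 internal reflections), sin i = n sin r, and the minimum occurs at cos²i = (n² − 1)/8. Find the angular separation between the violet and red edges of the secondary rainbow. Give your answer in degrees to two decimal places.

At 432 nm (n = 1.339): cos²i = 0.09912 → i = 71.650°, r = 45.141°, D_min = 232.451°, rainbow angle = 52.451°.
At 682 nm (n = 1.332): cos²i = 0.09678 → i = 71.875°, r = 45.520°, D_min = 230.628°, rainbow angle = 50.628°.
Angular width = |52.451° − 50.628°| = 1.823°.

1.82°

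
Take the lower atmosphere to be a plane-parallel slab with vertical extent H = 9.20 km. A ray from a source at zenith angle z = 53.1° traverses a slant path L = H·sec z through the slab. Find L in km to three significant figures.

sec z = 1/cos 53.1° = 1.6655.
L = 9.20 × 1.6655 = 15.323 km.

15.3 km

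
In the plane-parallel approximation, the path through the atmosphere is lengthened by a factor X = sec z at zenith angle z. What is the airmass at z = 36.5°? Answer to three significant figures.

X = sec z = 1/cos 36.5° = 1/0.8039 = 1.2440.

1.24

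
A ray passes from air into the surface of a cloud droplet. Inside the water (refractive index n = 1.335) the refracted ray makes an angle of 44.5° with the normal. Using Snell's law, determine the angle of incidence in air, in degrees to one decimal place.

Snell: sin θ_i = n · sin θ_r = 1.335 × sin 44.5° = 1.335 × 0.7009 = 0.9357.
θ_i = arcsin(0.9357) = 69.34°.

69.3°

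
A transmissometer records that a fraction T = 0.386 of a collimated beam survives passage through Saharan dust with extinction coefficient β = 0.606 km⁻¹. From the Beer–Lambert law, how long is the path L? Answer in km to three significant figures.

1.57 km

Beer–Lambert: T = exp(−βL) ⇒ L = −ln(T)/β = −ln(0.386)/0.606 = 0.9519/0.606 = 1.571 km.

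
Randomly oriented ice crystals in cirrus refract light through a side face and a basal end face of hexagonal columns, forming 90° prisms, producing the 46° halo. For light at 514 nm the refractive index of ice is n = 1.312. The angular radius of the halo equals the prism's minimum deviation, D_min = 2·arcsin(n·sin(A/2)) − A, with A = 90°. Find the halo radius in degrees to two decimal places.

46.17°

n·sin(A/2) = 1.312 × sin 45° = 1.312 × 0.7071 = 0.9277.
D_min = 2·arcsin(0.9277) − 90° = 2 × 68.083° − 90° = 46.166°.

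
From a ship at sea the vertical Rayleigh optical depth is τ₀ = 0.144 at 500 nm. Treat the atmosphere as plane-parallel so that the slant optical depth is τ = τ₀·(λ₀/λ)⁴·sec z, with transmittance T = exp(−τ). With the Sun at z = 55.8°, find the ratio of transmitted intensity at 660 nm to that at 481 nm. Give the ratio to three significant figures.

Airmass: sec 55.8° = 1.7791.
τ(660 nm) = 0.144 × (500/660)⁴ × 1.7791 = 0.144 × 0.3294 × 1.7791 = 0.0844.
τ(481 nm) = 0.144 × (500/481)⁴ × 1.7791 = 0.144 × 1.1676 × 1.7791 = 0.2991.
T(660)/T(481) = exp(τ_B − τ_A) = exp(0.2147) = 1.2395.

1.24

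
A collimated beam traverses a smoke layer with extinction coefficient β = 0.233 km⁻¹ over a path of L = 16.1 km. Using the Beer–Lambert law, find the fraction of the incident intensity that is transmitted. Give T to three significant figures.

τ = β·L = 0.233 × 16.1 = 3.7513.
T = exp(−3.7513) = 0.0235.

0.0235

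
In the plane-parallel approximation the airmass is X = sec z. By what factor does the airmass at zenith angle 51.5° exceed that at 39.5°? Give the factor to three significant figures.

X(51.5°)/X(39.5°) = sec 51.5° / sec 39.5° = cos 39.5° / cos 51.5° = 0.7716/0.6225 = 1.2395.

1.24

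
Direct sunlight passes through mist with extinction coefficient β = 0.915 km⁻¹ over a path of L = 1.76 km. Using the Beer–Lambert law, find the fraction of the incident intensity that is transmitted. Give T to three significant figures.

τ = β·L = 0.915 × 1.76 = 1.6104.
T = exp(−1.6104) = 0.1998.

0.200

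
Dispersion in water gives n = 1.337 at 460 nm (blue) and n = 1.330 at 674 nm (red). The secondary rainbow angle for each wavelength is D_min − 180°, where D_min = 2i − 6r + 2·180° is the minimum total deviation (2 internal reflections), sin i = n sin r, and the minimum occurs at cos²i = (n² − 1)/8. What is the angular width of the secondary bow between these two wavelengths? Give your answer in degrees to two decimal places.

At 460 nm (n = 1.337): cos²i = 0.09845 → i = 71.714°, r = 45.249°, D_min = 231.934°, rainbow angle = 51.934°.
At 674 nm (n = 1.330): cos²i = 0.09611 → i = 71.940°, r = 45.630°, D_min = 230.101°, rainbow angle = 50.101°.
Angular width = |51.934° − 50.101°| = 1.832°.

1.83°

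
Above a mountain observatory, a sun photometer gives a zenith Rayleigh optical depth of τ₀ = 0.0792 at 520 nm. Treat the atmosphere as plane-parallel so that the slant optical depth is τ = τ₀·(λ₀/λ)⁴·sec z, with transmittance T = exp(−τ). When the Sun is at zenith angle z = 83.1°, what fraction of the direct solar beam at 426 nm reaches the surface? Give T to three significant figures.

sec 83.1° = 8.3238.
τ = 0.0792 × (520/426)⁴ × 8.3238 = 0.0792 × 2.2201 × 8.3238 = 1.4636.
T = exp(−1.4636) = 0.2314.

0.231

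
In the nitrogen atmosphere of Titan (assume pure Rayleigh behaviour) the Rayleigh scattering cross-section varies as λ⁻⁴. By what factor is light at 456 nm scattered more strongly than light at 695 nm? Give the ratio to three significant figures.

Rayleigh scattering ∝ λ⁻⁴, so the ratio of coefficients is the inverse fourth power of the wavelength ratio.
σ(456)/σ(695) = (695/456)⁴ = (1.5241)⁴ = 5.396.

5.40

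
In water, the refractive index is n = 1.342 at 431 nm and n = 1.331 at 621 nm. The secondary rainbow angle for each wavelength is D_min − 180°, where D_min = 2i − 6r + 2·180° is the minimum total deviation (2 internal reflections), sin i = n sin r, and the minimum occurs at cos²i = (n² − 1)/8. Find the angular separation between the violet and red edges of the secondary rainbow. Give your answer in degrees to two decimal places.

2.86°

At 431 nm (n = 1.342): cos²i = 0.10012 → i = 71.554°, r = 44.981°, D_min = 233.222°, rainbow angle = 53.222°.
At 621 nm (n = 1.331): cos²i = 0.09645 → i = 71.907°, r = 45.575°, D_min = 230.365°, rainbow angle = 50.365°.
Angular width = |53.222° − 50.365°| = 2.857°.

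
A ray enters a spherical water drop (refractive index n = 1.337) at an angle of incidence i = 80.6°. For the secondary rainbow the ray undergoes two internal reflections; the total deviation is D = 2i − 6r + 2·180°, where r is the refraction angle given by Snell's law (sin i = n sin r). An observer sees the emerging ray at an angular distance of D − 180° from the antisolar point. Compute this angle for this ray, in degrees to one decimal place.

55.9°

sin r = sin 80.6° / 1.337 = 0.9866/1.337 = 0.7379; r = 47.55°.
D = 2·80.6° − 6·47.55° + 2·180° = 161.20° − 285.32° + 360° = 235.88°.
Angle from antisolar point = D − 180° = 55.88°.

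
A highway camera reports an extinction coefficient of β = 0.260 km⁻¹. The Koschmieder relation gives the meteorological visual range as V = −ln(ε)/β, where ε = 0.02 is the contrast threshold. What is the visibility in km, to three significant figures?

V = −ln(0.02) / 0.260 = 3.912 / 0.260 = 15.0462 km.

15.0 km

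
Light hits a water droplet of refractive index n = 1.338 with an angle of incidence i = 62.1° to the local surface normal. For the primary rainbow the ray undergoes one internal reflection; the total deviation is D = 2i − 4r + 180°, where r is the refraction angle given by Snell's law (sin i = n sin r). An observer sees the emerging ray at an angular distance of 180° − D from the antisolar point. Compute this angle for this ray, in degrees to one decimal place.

sin r = sin 62.1° / 1.338 = 0.8838/1.338 = 0.6605; r = 41.34°.
D = 2·62.1° − 4·41.34° + 180° = 124.20° − 165.36° + 180° = 138.84°.
Angle from antisolar point = 180° − D = 41.16°.

41.2°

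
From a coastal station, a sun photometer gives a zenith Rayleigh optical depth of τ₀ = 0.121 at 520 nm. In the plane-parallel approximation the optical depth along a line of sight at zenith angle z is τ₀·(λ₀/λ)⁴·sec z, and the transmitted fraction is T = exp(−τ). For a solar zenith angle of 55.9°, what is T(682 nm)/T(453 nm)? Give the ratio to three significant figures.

1.35

Airmass: sec 55.9° = 1.7837.
τ(682 nm) = 0.121 × (520/682)⁴ × 1.7837 = 0.121 × 0.3380 × 1.7837 = 0.0729.
τ(453 nm) = 0.121 × (520/453)⁴ × 1.7837 = 0.121 × 1.7363 × 1.7837 = 0.3747.
T(682)/T(453) = exp(τ_B − τ_A) = exp(0.3018) = 1.3523.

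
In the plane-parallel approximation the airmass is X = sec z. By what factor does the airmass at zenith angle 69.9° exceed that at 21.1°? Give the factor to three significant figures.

X(69.9°)/X(21.1°) = sec 69.9° / sec 21.1° = cos 21.1° / cos 69.9° = 0.9330/0.3437 = 2.7148.

2.71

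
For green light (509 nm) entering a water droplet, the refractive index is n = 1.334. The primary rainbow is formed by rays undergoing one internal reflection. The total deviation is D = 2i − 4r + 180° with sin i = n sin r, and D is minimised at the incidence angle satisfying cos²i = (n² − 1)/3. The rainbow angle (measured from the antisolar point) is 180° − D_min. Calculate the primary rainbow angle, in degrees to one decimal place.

cos²i = (1.77956 − 1)/3 = 0.25985; i = arccos(0.50976) = 59.352°.
sin r = sin 59.352°/1.334 = 0.64492; r = 40.159°.
D_min = 2·59.352° − 4·40.159° + 180° = 138.067°.
Rainbow angle = 180° − D_min = 41.933°.

41.9°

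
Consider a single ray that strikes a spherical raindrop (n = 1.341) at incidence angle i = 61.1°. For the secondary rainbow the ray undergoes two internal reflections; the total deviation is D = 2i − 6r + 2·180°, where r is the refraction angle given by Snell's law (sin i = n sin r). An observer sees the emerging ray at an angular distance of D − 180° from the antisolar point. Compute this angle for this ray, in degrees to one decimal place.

57.7°

sin r = sin 61.1° / 1.341 = 0.8755/1.341 = 0.6528; r = 40.76°.
D = 2·61.1° − 6·40.76° + 2·180° = 122.20° − 244.54° + 360° = 237.66°.
Angle from antisolar point = D − 180° = 57.66°.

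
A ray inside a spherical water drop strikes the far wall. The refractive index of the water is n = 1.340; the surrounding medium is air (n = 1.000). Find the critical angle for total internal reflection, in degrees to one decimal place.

48.3°

sin θ_c = n_air / n = 1.000 / 1.340 = 0.7463.
θ_c = arcsin(0.7463) = 48.27°.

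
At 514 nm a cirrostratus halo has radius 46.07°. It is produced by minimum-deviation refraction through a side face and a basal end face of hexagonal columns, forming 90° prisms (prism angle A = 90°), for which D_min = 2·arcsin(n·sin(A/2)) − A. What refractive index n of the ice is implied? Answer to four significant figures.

1.312

Rearranging: n = sin((D_min + A)/2) / sin(A/2).
(D_min + A)/2 = (46.07° + 90°)/2 = 68.035°.
n = sin 68.035° / sin 45° = 0.9274 / 0.7071 = 1.3116.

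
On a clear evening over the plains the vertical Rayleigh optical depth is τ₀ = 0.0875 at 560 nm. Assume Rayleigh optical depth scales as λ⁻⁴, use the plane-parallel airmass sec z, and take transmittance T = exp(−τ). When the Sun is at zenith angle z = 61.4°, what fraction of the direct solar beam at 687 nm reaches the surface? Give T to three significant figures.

sec 61.4° = 2.0890.
τ = 0.0875 × (560/687)⁴ × 2.0890 = 0.0875 × 0.4415 × 2.0890 = 0.0807.
T = exp(−0.0807) = 0.9225.

0.922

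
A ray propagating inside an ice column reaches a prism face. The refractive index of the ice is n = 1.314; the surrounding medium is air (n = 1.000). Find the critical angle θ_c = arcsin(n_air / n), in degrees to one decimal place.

49.6°

sin θ_c = n_air / n = 1.000 / 1.314 = 0.7610.
θ_c = arcsin(0.7610) = 49.56°.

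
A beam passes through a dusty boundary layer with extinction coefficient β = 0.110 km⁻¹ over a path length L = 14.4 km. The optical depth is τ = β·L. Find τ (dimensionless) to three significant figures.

1.58

τ = β·L = 0.110 × 14.4 = 1.5840.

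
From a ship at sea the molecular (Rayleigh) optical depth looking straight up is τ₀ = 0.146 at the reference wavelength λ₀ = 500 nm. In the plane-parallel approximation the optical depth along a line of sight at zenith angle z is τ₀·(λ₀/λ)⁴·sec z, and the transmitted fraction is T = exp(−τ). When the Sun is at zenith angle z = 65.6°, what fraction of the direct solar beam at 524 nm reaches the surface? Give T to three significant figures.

0.746

sec 65.6° = 2.4207.
τ = 0.146 × (500/524)⁴ × 2.4207 = 0.146 × 0.8290 × 2.4207 = 0.2930.
T = exp(−0.2930) = 0.7460.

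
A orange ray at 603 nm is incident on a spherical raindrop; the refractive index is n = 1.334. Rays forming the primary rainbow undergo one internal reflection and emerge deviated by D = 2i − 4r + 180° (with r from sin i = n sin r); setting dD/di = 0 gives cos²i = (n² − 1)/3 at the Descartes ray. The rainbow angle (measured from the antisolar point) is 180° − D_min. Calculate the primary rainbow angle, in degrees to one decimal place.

41.9°

cos²i = (1.77956 − 1)/3 = 0.25985; i = arccos(0.50976) = 59.352°.
sin r = sin 59.352°/1.334 = 0.64492; r = 40.159°.
D_min = 2·59.352° − 4·40.159° + 180° = 138.067°.
Rainbow angle = 180° − D_min = 41.933°.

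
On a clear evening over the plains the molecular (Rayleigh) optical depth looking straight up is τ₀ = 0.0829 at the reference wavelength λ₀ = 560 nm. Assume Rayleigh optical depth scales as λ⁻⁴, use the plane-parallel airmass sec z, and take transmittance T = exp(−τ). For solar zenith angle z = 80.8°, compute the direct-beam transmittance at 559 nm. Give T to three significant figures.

0.593

sec 80.8° = 6.2546.
τ = 0.0829 × (560/559)⁴ × 6.2546 = 0.0829 × 1.0072 × 6.2546 = 0.5222.
T = exp(−0.5222) = 0.5932.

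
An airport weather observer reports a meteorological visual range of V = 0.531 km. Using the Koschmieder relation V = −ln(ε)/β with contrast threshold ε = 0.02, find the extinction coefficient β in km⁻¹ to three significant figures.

β = −ln(0.02) / V = 3.912 / 0.531 = 7.3673 km⁻¹.

7.37 km⁻¹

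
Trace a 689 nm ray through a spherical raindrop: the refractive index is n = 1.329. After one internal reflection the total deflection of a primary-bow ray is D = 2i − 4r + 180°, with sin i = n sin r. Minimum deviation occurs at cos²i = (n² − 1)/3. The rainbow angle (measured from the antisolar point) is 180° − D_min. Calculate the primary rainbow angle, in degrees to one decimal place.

42.7°

cos²i = (1.76624 − 1)/3 = 0.25541; i = arccos(0.50538) = 59.643°.
sin r = sin 59.643°/1.329 = 0.64928; r = 40.487°.
D_min = 2·59.643° − 4·40.487° + 180° = 137.337°.
Rainbow angle = 180° − D_min = 42.663°.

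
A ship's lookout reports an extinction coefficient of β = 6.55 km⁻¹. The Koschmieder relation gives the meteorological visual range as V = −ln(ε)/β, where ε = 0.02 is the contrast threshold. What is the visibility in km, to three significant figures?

V = −ln(0.02) / 6.55 = 3.912 / 6.55 = 0.5973 km.

0.597 km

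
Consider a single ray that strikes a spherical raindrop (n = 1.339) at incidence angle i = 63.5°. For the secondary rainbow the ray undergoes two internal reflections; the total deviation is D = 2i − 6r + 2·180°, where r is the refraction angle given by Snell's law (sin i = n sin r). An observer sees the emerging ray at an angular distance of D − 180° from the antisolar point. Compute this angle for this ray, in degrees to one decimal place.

55.4°

sin r = sin 63.5° / 1.339 = 0.8949/1.339 = 0.6684; r = 41.94°.
D = 2·63.5° − 6·41.94° + 2·180° = 127.00° − 251.64° + 360° = 235.36°.
Angle from antisolar point = D − 180° = 55.36°.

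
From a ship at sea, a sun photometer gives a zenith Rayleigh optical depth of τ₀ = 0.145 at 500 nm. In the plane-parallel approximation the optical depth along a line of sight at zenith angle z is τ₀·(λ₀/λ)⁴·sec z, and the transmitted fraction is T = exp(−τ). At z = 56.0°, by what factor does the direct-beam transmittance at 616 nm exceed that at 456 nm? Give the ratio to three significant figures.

1.30

Airmass: sec 56.0° = 1.7883.
τ(616 nm) = 0.145 × (500/616)⁴ × 1.7883 = 0.145 × 0.4341 × 1.7883 = 0.1126.
τ(456 nm) = 0.145 × (500/456)⁴ × 1.7883 = 0.145 × 1.4455 × 1.7883 = 0.3748.
T(616)/T(456) = exp(τ_B − τ_A) = exp(0.2623) = 1.2999.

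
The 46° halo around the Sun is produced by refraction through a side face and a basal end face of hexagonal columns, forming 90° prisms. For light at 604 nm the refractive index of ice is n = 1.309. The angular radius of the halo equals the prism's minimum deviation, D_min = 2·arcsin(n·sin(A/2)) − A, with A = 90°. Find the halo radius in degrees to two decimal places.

45.52°

n·sin(A/2) = 1.309 × sin 45° = 1.309 × 0.7071 = 0.9256.
D_min = 2·arcsin(0.9256) − 90° = 2 × 67.759° − 90° = 45.519°.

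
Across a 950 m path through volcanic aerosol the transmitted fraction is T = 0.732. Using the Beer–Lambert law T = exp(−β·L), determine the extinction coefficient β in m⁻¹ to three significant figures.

Beer–Lambert: T = exp(−βL) ⇒ β = −ln(T)/L = −ln(0.732)/950 = 0.3120/950 = 0.0003284 m⁻¹.

0.000328 m⁻¹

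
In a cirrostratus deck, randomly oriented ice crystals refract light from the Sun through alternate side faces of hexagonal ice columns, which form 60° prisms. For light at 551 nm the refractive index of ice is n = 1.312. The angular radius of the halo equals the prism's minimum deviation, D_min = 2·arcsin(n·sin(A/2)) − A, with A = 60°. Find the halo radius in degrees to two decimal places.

n·sin(A/2) = 1.312 × sin 30° = 1.312 × 0.5000 = 0.6560.
D_min = 2·arcsin(0.6560) − 60° = 2 × 40.996° − 60° = 21.991°.

21.99°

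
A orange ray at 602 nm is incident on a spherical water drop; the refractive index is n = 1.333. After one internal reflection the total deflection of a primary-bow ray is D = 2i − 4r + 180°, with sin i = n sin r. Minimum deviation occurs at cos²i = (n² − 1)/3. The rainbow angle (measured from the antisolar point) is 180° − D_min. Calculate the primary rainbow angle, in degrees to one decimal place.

42.1°

cos²i = (1.77689 − 1)/3 = 0.25896; i = arccos(0.50888) = 59.410°.
sin r = sin 59.410°/1.333 = 0.64579; r = 40.225°.
D_min = 2·59.410° − 4·40.225° + 180° = 137.922°.
Rainbow angle = 180° − D_min = 42.078°.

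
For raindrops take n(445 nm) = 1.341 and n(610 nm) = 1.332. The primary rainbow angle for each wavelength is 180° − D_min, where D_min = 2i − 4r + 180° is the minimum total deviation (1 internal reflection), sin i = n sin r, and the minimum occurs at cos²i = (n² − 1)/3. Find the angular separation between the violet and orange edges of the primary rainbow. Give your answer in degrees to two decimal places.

At 445 nm (n = 1.341): cos²i = 0.26609 → i = 58.946°, r = 39.705°, D_min = 139.071°, rainbow angle = 40.929°.
At 610 nm (n = 1.332): cos²i = 0.25807 → i = 59.469°, r = 40.290°, D_min = 137.776°, rainbow angle = 42.224°.
Angular width = |40.929° − 42.224°| = 1.295°.

1.29°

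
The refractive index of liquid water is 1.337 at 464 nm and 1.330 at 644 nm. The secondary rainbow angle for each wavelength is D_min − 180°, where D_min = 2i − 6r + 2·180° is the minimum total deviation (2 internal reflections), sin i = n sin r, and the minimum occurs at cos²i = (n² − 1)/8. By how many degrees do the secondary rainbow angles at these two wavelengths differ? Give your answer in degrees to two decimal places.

1.83°

At 464 nm (n = 1.337): cos²i = 0.09845 → i = 71.714°, r = 45.249°, D_min = 231.934°, rainbow angle = 51.934°.
At 644 nm (n = 1.330): cos²i = 0.09611 → i = 71.940°, r = 45.630°, D_min = 230.101°, rainbow angle = 50.101°.
Angular width = |51.934° − 50.101°| = 1.832°.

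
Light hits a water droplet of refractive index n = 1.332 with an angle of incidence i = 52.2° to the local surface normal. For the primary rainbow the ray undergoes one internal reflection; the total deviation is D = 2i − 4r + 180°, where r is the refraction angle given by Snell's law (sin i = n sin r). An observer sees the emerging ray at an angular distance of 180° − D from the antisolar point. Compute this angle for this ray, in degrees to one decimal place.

sin r = sin 52.2° / 1.332 = 0.7902/1.332 = 0.5932; r = 36.39°.
D = 2·52.2° − 4·36.39° + 180° = 104.40° − 145.54° + 180° = 138.86°.
Angle from antisolar point = 180° − D = 41.14°.

41.1°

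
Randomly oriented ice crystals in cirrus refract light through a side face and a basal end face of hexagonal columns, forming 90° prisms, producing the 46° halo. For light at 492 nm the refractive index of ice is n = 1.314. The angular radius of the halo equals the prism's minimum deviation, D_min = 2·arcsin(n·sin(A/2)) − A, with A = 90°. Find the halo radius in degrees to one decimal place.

46.6°

n·sin(A/2) = 1.314 × sin 45° = 1.314 × 0.7071 = 0.9291.
D_min = 2·arcsin(0.9291) − 90° = 2 × 68.301° − 90° = 46.602°.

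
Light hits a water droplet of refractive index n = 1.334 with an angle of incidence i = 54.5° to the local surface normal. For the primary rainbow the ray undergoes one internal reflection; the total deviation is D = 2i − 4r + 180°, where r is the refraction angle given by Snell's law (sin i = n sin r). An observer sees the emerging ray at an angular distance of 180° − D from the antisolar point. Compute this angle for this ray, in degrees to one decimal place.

41.4°

sin r = sin 54.5° / 1.334 = 0.8141/1.334 = 0.6103; r = 37.61°.
D = 2·54.5° − 4·37.61° + 180° = 109.00° − 150.44° + 180° = 138.56°.
Angle from antisolar point = 180° − D = 41.44°.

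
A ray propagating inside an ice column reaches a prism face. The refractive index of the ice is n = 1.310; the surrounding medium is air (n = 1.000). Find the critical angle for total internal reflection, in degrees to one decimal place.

49.8°

sin θ_c = n_air / n = 1.000 / 1.310 = 0.7634.
θ_c = arcsin(0.7634) = 49.76°.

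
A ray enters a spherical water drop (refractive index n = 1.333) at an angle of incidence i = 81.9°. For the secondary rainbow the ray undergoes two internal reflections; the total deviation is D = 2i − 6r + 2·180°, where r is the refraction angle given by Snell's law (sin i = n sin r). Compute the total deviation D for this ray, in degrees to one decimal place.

236.0°

sin r = sin 81.9° / 1.333 = 0.9900/1.333 = 0.7427; r = 47.96°.
D = 2·81.9° − 6·47.96° + 2·180° = 163.80° − 287.77° + 360° = 236.03°.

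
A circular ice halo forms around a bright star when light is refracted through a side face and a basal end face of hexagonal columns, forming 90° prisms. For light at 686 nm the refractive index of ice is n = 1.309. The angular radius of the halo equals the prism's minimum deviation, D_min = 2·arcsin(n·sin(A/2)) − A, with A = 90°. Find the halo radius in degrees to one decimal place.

n·sin(A/2) = 1.309 × sin 45° = 1.309 × 0.7071 = 0.9256.
D_min = 2·arcsin(0.9256) − 90° = 2 × 67.759° − 90° = 45.519°.

45.5°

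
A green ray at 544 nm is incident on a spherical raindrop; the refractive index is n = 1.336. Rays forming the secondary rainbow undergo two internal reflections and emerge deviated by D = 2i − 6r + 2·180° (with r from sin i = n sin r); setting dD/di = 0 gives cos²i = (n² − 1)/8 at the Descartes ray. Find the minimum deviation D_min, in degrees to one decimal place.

231.7°

cos²i = (1.78490 − 1)/8 = 0.09811; i = arccos(0.31323) = 71.746°.
sin r = sin 71.746°/1.336 = 0.71084; r = 45.303°.
D_min = 2·71.746° − 6·45.303° + 360° = 231.674°.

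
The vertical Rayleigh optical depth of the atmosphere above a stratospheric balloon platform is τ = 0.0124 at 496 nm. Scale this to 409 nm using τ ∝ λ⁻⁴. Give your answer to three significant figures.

τ(409 nm) = τ(496 nm) × (496/409)⁴ = 0.0124 × (1.2127)⁴ = 0.0124 × 2.1629 = 0.0268.

0.0268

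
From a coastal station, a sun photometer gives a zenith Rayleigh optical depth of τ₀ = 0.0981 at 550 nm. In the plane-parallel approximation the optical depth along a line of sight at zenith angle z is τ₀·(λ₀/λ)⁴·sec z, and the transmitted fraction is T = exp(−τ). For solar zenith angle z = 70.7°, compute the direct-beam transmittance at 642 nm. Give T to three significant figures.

0.852

sec 70.7° = 3.0256.
τ = 0.0981 × (550/642)⁴ × 3.0256 = 0.0981 × 0.5387 × 3.0256 = 0.1599.
T = exp(−0.1599) = 0.8522.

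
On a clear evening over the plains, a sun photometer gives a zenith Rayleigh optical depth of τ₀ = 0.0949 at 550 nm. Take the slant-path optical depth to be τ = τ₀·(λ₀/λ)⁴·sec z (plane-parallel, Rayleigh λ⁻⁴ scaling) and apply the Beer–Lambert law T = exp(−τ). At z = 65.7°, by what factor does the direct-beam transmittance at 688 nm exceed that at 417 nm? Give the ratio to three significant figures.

Airmass: sec 65.7° = 2.4300.
τ(688 nm) = 0.0949 × (550/688)⁴ × 2.4300 = 0.0949 × 0.4084 × 2.4300 = 0.0942.
τ(417 nm) = 0.0949 × (550/417)⁴ × 2.4300 = 0.0949 × 3.0263 × 2.4300 = 0.6979.
T(688)/T(417) = exp(τ_B − τ_A) = exp(0.6037) = 1.8289.

1.83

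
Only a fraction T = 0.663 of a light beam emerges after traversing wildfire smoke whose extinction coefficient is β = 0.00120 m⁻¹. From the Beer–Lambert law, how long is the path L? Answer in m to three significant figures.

Beer–Lambert: T = exp(−βL) ⇒ L = −ln(T)/β = −ln(0.663)/0.00120 = 0.4110/0.00120 = 342.5 m.

342 m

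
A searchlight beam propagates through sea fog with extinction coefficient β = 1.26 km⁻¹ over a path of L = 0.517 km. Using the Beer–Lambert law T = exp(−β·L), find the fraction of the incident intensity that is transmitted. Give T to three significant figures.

τ = β·L = 1.26 × 0.517 = 0.6514.
T = exp(−0.6514) = 0.5213.

0.521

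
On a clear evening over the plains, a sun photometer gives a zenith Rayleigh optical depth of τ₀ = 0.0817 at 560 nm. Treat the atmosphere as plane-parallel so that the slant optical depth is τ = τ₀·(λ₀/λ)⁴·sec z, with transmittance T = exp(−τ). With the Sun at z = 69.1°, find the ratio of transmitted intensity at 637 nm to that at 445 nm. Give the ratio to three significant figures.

Airmass: sec 69.1° = 2.8032.
τ(637 nm) = 0.0817 × (560/637)⁴ × 2.8032 = 0.0817 × 0.5973 × 2.8032 = 0.1368.
τ(445 nm) = 0.0817 × (560/445)⁴ × 2.8032 = 0.0817 × 2.5079 × 2.8032 = 0.5744.
T(637)/T(445) = exp(τ_B − τ_A) = exp(0.4376) = 1.5489.

1.55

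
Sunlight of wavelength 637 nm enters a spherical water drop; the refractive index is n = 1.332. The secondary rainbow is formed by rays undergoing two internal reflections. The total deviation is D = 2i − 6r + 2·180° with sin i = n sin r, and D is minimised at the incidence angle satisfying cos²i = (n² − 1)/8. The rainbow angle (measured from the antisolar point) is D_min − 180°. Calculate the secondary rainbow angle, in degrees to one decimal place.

50.6°

cos²i = (1.77422 − 1)/8 = 0.09678; i = arccos(0.31109) = 71.875°.
sin r = sin 71.875°/1.332 = 0.71350; r = 45.520°.
D_min = 2·71.875° − 6·45.520° + 360° = 230.628°.
Rainbow angle = D_min − 180° = 50.628°.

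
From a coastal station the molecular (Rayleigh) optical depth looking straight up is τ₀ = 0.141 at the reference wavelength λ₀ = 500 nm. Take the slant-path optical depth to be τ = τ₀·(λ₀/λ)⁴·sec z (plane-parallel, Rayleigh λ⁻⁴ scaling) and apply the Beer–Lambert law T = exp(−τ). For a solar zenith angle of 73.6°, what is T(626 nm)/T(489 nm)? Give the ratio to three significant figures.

Airmass: sec 73.6° = 3.5418.
τ(626 nm) = 0.141 × (500/626)⁴ × 3.5418 = 0.141 × 0.4070 × 3.5418 = 0.2032.
τ(489 nm) = 0.141 × (500/489)⁴ × 3.5418 = 0.141 × 1.0931 × 3.5418 = 0.5459.
T(626)/T(489) = exp(τ_B − τ_A) = exp(0.3426) = 1.4086.

1.41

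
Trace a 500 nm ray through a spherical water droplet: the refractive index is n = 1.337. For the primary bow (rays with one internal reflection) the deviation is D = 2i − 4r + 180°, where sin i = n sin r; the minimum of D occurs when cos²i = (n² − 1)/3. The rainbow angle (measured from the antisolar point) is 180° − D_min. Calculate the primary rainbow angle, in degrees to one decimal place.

41.5°

cos²i = (1.78757 − 1)/3 = 0.26252; i = arccos(0.51237) = 59.178°.
sin r = sin 59.178°/1.337 = 0.64231; r = 39.964°.
D_min = 2·59.178° − 4·39.964° + 180° = 138.500°.
Rainbow angle = 180° − D_min = 41.500°.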